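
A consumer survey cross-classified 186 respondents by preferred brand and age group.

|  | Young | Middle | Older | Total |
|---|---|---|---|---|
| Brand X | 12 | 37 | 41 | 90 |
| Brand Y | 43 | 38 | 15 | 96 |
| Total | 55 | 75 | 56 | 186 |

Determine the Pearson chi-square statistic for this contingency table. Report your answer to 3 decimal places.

Grand total N = 186.
Expected counts (row total × column total / N):
  Brand X, Young: 90×55/186 = 26.61290
  Brand X, Middle: 90×75/186 = 36.29032
  Brand X, Older: 90×56/186 = 27.09677
  Brand Y, Young: 96×55/186 = 28.38710
  Brand Y, Middle: 96×75/186 = 38.70968
  Brand Y, Older: 96×56/186 = 28.90323
Contributions (O − E)²/E:
  (12 − 26.61290)²/26.61290 = 8.0238
  (37 − 36.29032)²/36.29032 = 0.0139
  (41 − 27.09677)²/27.09677 = 7.1337
  (43 − 28.38710)²/28.38710 = 7.5223
  (38 − 38.70968)²/38.70968 = 0.0130
  (15 − 28.90323)²/28.90323 = 6.6878
χ² = 8.0238 + 0.0139 + 7.1337 + 7.5223 + 0.0130 + 6.6878 = 29.395

29.395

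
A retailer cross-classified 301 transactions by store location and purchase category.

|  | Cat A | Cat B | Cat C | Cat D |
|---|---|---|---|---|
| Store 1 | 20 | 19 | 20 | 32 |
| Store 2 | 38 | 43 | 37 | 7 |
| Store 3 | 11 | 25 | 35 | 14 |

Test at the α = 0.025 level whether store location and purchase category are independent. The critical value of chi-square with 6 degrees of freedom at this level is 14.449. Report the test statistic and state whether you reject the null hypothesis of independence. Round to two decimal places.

41.71; reject H₀

Row totals: 91, 125, 85. Column totals: 69, 87, 92, 53. Grand total N = 301.
Expected counts (row total × column total / N):
  Store 1, Cat A: 91×69/301 = 20.860
  Store 1, Cat B: 91×87/301 = 26.302
  Store 1, Cat C: 91×92/301 = 27.814
  Store 1, Cat D: 91×53/301 = 16.023
  Store 2, Cat A: 125×69/301 = 28.654
  Store 2, Cat B: 125×87/301 = 36.130
  Store 2, Cat C: 125×92/301 = 38.206
  Store 2, Cat D: 125×53/301 = 22.010
  Store 3, Cat A: 85×69/301 = 19.485
  Store 3, Cat B: 85×87/301 = 24.568
  Store 3, Cat C: 85×92/301 = 25.980
  Store 3, Cat D: 85×53/301 = 14.967
Contributions (O − E)²/E:
  (20 − 20.860)²/20.860 = 0.0355
  (19 − 26.302)²/26.302 = 2.0272
  (20 − 27.814)²/27.814 = 2.1952
  (32 − 16.023)²/16.023 = 15.9311
  (38 − 28.654)²/28.654 = 3.0484
  (43 − 36.130)²/36.130 = 1.3063
  (37 − 38.206)²/38.206 = 0.0381
  (7 − 22.010)²/22.010 = 10.2363
  (11 − 19.485)²/19.485 = 3.6949
  (25 − 24.568)²/24.568 = 0.0076
  (35 − 25.980)²/25.980 = 3.1317
  (14 − 14.967)²/14.967 = 0.0625
χ² = 0.0355 + 2.0272 + 2.1952 + 15.9311 + 3.0484 + 1.3063 + 0.0381 + 10.2363 + 3.6949 + 0.0076 + 3.1317 + 0.0625 = 41.71
df = (3−1)(4−1) = 6. Since 41.71 > 14.449, reject the null hypothesis of independence at α = 0.025.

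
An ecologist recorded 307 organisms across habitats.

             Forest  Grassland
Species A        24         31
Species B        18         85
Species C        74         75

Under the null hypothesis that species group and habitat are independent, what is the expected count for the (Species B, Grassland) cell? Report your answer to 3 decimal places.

Row total (Species B) = 103; column total (Grassland) = 191; grand total N = 307.
Expected count = (row total × column total) / N = 103 × 191 / 307 = 64.081.

64.081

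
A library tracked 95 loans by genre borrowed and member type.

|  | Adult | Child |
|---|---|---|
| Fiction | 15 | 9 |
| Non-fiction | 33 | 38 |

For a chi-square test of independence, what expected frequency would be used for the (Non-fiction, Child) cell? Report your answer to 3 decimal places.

35.126

Row total (Non-fiction) = 71; column total (Child) = 47; grand total N = 95.
Expected count = (row total × column total) / N = 71 × 47 / 95 = 35.126.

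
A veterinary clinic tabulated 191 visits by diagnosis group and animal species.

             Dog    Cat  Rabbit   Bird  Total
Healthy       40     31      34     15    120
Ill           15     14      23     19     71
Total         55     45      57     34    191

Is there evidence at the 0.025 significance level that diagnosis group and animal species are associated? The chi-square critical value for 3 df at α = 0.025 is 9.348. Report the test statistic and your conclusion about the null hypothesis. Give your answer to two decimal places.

8.36; fail to reject H₀

Grand total N = 191.
Expected counts (row total × column total / N):
  Healthy, Dog: 120×55/191 = 34.555
  Healthy, Cat: 120×45/191 = 28.272
  Healthy, Rabbit: 120×57/191 = 35.812
  Healthy, Bird: 120×34/191 = 21.361
  Ill, Dog: 71×55/191 = 20.445
  Ill, Cat: 71×45/191 = 16.728
  Ill, Rabbit: 71×57/191 = 21.188
  Ill, Bird: 71×34/191 = 12.639
Contributions (O − E)²/E:
  (40 − 34.555)²/34.555 = 0.8580
  (31 − 28.272)²/28.272 = 0.2632
  (34 − 35.812)²/35.812 = 0.0917
  (15 − 21.361)²/21.361 = 1.8942
  (15 − 20.445)²/20.445 = 1.4501
  (14 − 16.728)²/16.728 = 0.4449
  (23 − 21.188)²/21.188 = 0.1550
  (19 − 12.639)²/12.639 = 3.2014
χ² = 0.8580 + 0.2632 + 0.0917 + 1.8942 + 1.4501 + 0.4449 + 0.1550 + 3.2014 = 8.36
df = (2−1)(4−1) = 3. Since 8.36 < 9.348, fail to reject the null hypothesis of independence at α = 0.025.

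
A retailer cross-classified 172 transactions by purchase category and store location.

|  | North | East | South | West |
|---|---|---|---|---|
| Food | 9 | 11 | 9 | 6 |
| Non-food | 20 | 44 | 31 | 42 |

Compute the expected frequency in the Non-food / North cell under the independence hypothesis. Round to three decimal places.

23.099

Row total (Non-food) = 137; column total (North) = 29; grand total N = 172.
Expected count = (row total × column total) / N = 137 × 29 / 172 = 23.099.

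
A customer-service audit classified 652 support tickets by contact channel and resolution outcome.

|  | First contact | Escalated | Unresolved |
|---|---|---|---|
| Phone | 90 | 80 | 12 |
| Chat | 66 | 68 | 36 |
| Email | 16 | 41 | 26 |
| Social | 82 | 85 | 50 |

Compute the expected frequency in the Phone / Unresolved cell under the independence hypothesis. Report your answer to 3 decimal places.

34.613

Row total (Phone) = 182; column total (Unresolved) = 124; grand total N = 652.
Expected count = (row total × column total) / N = 182 × 124 / 652 = 34.613.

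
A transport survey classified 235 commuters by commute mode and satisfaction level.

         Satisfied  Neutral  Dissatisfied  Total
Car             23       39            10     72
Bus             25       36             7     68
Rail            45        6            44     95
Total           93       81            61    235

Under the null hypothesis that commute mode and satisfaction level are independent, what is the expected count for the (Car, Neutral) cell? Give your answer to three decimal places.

24.817

Row total (Car) = 72; column total (Neutral) = 81; grand total N = 235.
Expected count = (row total × column total) / N = 72 × 81 / 235 = 24.817.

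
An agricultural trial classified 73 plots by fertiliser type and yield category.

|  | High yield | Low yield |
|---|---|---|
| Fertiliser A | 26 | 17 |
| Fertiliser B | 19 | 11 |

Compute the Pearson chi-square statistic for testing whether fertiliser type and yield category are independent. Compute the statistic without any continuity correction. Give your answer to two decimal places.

0.06

Row totals: 43, 30. Column totals: 45, 28. Grand total N = 73.
Expected counts (row total × column total / N):
  Fertiliser A, High yield: 43×45/73 = 26.507
  Fertiliser A, Low yield: 43×28/73 = 16.493
  Fertiliser B, High yield: 30×45/73 = 18.493
  Fertiliser B, Low yield: 30×28/73 = 11.507
Contributions (O − E)²/E:
  (26 − 26.507)²/26.507 = 0.0097
  (17 − 16.493)²/16.493 = 0.0156
  (19 − 18.493)²/18.493 = 0.0139
  (11 − 11.507)²/11.507 = 0.0223
χ² = 0.0097 + 0.0156 + 0.0139 + 0.0223 = 0.06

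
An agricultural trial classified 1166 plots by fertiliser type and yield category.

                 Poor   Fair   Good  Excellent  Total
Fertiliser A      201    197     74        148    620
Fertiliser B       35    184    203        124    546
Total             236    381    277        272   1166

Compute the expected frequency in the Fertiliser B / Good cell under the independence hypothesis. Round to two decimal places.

Row total (Fertiliser B) = 546; column total (Good) = 277; grand total N = 1166.
Expected count = (row total × column total) / N = 546 × 277 / 1166 = 129.71.

129.71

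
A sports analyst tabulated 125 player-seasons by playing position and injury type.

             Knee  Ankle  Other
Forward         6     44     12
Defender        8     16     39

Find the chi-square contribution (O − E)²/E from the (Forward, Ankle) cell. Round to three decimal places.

Row total (Forward) = 62; column total (Ankle) = 60; N = 125.
Expected count E = 62 × 60 / 125 = 29.7600.
Contribution = (O − E)²/E = (44 − 29.7600)² / 29.7600 = 6.814.

6.814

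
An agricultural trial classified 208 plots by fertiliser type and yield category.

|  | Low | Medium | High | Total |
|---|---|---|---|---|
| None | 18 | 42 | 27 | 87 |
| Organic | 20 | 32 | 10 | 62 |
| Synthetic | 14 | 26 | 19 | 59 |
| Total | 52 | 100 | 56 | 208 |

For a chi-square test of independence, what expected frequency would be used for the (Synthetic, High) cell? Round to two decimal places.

15.88

Row total (Synthetic) = 59; column total (High) = 56; grand total N = 208.
Expected count = (row total × column total) / N = 59 × 56 / 208 = 15.88.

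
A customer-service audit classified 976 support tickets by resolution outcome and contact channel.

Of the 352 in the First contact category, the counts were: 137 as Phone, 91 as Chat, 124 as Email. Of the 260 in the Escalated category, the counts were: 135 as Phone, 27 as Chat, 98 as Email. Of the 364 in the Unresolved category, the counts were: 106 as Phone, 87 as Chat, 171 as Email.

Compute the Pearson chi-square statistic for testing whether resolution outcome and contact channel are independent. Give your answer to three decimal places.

46.439

Row totals: 352, 260, 364. Column totals: 378, 205, 393. Grand total N = 976.
Expected counts (row total × column total / N):
  First contact, Phone: 352×378/976 = 136.3279
  First contact, Chat: 352×205/976 = 73.9344
  First contact, Email: 352×393/976 = 141.7377
  Escalated, Phone: 260×378/976 = 100.6967
  Escalated, Chat: 260×205/976 = 54.6107
  Escalated, Email: 260×393/976 = 104.6926
  Unresolved, Phone: 364×378/976 = 140.9754
  Unresolved, Chat: 364×205/976 = 76.4549
  Unresolved, Email: 364×393/976 = 146.5697
Contributions (O − E)²/E:
  (137 − 136.3279)²/136.3279 = 0.0033
  (91 − 73.9344)²/73.9344 = 3.9391
  (124 − 141.7377)²/141.7377 = 2.2198
  (135 − 100.6967)²/100.6967 = 11.6857
  (27 − 54.6107)²/54.6107 = 13.9597
  (98 − 104.6926)²/104.6926 = 0.4278
  (106 − 140.9754)²/140.9754 = 8.6772
  (87 − 76.4549)²/76.4549 = 1.4544
  (171 − 146.5697)²/146.5697 = 4.0721
χ² = 0.0033 + 3.9391 + 2.2198 + 11.6857 + 13.9597 + 0.4278 + 8.6772 + 1.4544 + 4.0721 = 46.439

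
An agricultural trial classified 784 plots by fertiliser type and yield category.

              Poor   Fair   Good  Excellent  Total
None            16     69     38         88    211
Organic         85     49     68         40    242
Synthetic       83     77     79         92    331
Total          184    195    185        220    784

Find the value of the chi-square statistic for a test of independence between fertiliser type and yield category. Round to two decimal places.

75.04

Grand total N = 784.
Expected counts (row total × column total / N):
  None, Poor: 211×184/784 = 49.520
  None, Fair: 211×195/784 = 52.481
  None, Good: 211×185/784 = 49.790
  None, Excellent: 211×220/784 = 59.209
  Organic, Poor: 242×184/784 = 56.796
  Organic, Fair: 242×195/784 = 60.191
  Organic, Good: 242×185/784 = 57.105
  Organic, Excellent: 242×220/784 = 67.908
  Synthetic, Poor: 331×184/784 = 77.684
  Synthetic, Fair: 331×195/784 = 82.328
  Synthetic, Good: 331×185/784 = 78.106
  Synthetic, Excellent: 331×220/784 = 92.883
Contributions (O − E)²/E:
  (16 − 49.520)²/49.520 = 22.6896
  (69 − 52.481)²/52.481 = 5.1995
  (38 − 49.790)²/49.790 = 2.7918
  (88 − 59.209)²/59.209 = 13.9999
  (85 − 56.796)²/56.796 = 14.0057
  (49 − 60.191)²/60.191 = 2.0807
  (68 − 57.105)²/57.105 = 2.0786
  (40 − 67.908)²/67.908 = 11.4693
  (83 − 77.684)²/77.684 = 0.3638
  (77 − 82.328)²/82.328 = 0.3448
  (79 − 78.106)²/78.106 = 0.0102
  (92 − 92.883)²/92.883 = 0.0084
χ² = 22.6896 + 5.1995 + 2.7918 + 13.9999 + 14.0057 + 2.0807 + 2.0786 + 11.4693 + 0.3638 + 0.3448 + 0.0102 + 0.0084 = 75.04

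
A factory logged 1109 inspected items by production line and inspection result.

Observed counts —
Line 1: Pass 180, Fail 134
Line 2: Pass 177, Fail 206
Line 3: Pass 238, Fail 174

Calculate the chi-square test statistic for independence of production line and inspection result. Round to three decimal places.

13.030

Row totals: 314, 383, 412. Column totals: 595, 514. Grand total N = 1109.
Expected counts (row total × column total / N):
  Line 1, Pass: 314×595/1109 = 168.4671
  Line 1, Fail: 314×514/1109 = 145.5329
  Line 2, Pass: 383×595/1109 = 205.4869
  Line 2, Fail: 383×514/1109 = 177.5131
  Line 3, Pass: 412×595/1109 = 221.0460
  Line 3, Fail: 412×514/1109 = 190.9540
Contributions (O − E)²/E:
  (180 − 168.4671)²/168.4671 = 0.7895
  (134 − 145.5329)²/145.5329 = 0.9139
  (177 − 205.4869)²/205.4869 = 3.9492
  (206 − 177.5131)²/177.5131 = 4.5715
  (238 − 221.0460)²/221.0460 = 1.3004
  (174 − 190.9540)²/190.9540 = 1.5053
χ² = 0.7895 + 0.9139 + 3.9492 + 4.5715 + 1.3004 + 1.5053 = 13.030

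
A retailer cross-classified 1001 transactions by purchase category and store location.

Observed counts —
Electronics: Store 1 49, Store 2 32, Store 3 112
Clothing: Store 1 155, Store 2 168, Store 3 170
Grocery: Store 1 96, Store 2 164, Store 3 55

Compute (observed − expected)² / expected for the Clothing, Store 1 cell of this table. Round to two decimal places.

0.36

Row total (Clothing) = 493; column total (Store 1) = 300; N = 1001.
Expected count E = 493 × 300 / 1001 = 147.752.
Contribution = (O − E)²/E = (155 − 147.752)² / 147.752 = 0.36.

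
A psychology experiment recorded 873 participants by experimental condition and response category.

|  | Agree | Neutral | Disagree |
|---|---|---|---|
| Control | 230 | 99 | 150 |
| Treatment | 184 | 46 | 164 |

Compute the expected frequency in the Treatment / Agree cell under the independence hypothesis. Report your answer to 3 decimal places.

Row total (Treatment) = 394; column total (Agree) = 414; grand total N = 873.
Expected count = (row total × column total) / N = 394 × 414 / 873 = 186.845.

186.845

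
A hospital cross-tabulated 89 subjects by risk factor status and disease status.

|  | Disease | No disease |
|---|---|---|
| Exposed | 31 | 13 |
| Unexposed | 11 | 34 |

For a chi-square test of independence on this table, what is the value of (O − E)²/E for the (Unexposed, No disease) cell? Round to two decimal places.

Row total (Unexposed) = 45; column total (No disease) = 47; N = 89.
Expected count E = 45 × 47 / 89 = 23.764.
Contribution = (O − E)²/E = (34 − 23.764)² / 23.764 = 4.41.

4.41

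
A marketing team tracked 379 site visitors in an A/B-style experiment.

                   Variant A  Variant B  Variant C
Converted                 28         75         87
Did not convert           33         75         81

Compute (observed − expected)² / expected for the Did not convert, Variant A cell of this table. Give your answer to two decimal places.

Row total (Did not convert) = 189; column total (Variant A) = 61; N = 379.
Expected count E = 189 × 61 / 379 = 30.420.
Contribution = (O − E)²/E = (33 − 30.420)² / 30.420 = 0.22.

0.22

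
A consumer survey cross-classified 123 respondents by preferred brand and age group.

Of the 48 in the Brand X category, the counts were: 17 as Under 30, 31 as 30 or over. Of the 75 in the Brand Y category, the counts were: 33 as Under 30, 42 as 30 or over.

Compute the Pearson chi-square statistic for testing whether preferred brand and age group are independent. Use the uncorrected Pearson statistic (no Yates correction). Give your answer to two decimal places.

0.89

Row totals: 48, 75. Column totals: 50, 73. Grand total N = 123.
Expected counts (row total × column total / N):
  Brand X, Under 30: 48×50/123 = 19.512
  Brand X, 30 or over: 48×73/123 = 28.488
  Brand Y, Under 30: 75×50/123 = 30.488
  Brand Y, 30 or over: 75×73/123 = 44.512
Contributions (O − E)²/E:
  (17 − 19.512)²/19.512 = 0.3234
  (31 − 28.488)²/28.488 = 0.2215
  (33 − 30.488)²/30.488 = 0.2070
  (42 − 44.512)²/44.512 = 0.1418
χ² = 0.3234 + 0.2215 + 0.2070 + 0.1418 = 0.89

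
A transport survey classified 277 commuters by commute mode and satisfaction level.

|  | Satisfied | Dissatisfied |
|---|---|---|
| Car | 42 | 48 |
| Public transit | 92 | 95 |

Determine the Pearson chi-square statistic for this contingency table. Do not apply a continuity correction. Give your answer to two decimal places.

Row totals: 90, 187. Column totals: 134, 143. Grand total N = 277.
Expected counts (row total × column total / N):
  Car, Satisfied: 90×134/277 = 43.538
  Car, Dissatisfied: 90×143/277 = 46.462
  Public transit, Satisfied: 187×134/277 = 90.462
  Public transit, Dissatisfied: 187×143/277 = 96.538
Contributions (O − E)²/E:
  (42 − 43.538)²/43.538 = 0.0543
  (48 − 46.462)²/46.462 = 0.0509
  (92 − 90.462)²/90.462 = 0.0261
  (95 − 96.538)²/96.538 = 0.0245
χ² = 0.0543 + 0.0509 + 0.0261 + 0.0245 = 0.16

0.16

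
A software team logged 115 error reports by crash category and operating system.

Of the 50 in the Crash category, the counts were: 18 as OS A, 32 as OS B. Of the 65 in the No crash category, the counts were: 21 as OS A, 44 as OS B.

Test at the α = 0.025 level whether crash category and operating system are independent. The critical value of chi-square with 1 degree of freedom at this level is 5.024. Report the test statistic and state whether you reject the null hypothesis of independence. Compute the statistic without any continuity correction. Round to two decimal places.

Row totals: 50, 65. Column totals: 39, 76. Grand total N = 115.
Expected counts (row total × column total / N):
  Crash, OS A: 50×39/115 = 16.957
  Crash, OS B: 50×76/115 = 33.043
  No crash, OS A: 65×39/115 = 22.043
  No crash, OS B: 65×76/115 = 42.957
Contributions (O − E)²/E:
  (18 − 16.957)²/16.957 = 0.0642
  (32 − 33.043)²/33.043 = 0.0329
  (21 − 22.043)²/22.043 = 0.0494
  (44 − 42.957)²/42.957 = 0.0253
χ² = 0.0642 + 0.0329 + 0.0494 + 0.0253 = 0.17
df = (2−1)(2−1) = 1. Since 0.17 < 5.024, fail to reject the null hypothesis of independence at α = 0.025.

0.17; fail to reject H₀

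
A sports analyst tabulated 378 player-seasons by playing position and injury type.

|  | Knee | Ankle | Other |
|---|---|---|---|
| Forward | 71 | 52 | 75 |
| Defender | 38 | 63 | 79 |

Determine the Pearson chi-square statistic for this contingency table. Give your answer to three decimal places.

10.313

Row totals: 198, 180. Column totals: 109, 115, 154. Grand total N = 378.
Expected counts (row total × column total / N):
  Forward, Knee: 198×109/378 = 57.0952
  Forward, Ankle: 198×115/378 = 60.2381
  Forward, Other: 198×154/378 = 80.6667
  Defender, Knee: 180×109/378 = 51.9048
  Defender, Ankle: 180×115/378 = 54.7619
  Defender, Other: 180×154/378 = 73.3333
Contributions (O − E)²/E:
  (71 − 57.0952)²/57.0952 = 3.3863
  (52 − 60.2381)²/60.2381 = 1.1266
  (75 − 80.6667)²/80.6667 = 0.3981
  (38 − 51.9048)²/51.9048 = 3.7250
  (63 − 54.7619)²/54.7619 = 1.2393
  (79 − 73.3333)²/73.3333 = 0.4379
χ² = 3.3863 + 1.1266 + 0.3981 + 3.7250 + 1.2393 + 0.4379 = 10.313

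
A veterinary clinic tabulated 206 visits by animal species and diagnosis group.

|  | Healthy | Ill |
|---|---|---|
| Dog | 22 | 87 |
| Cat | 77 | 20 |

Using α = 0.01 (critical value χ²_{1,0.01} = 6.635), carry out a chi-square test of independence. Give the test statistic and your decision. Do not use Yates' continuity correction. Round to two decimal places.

72.05; reject H₀

Row totals: 109, 97. Column totals: 99, 107. Grand total N = 206.
Expected counts (row total × column total / N):
  Dog, Healthy: 109×99/206 = 52.3835
  Dog, Ill: 109×107/206 = 56.6165
  Cat, Healthy: 97×99/206 = 46.6165
  Cat, Ill: 97×107/206 = 50.3835
Contributions (O − E)²/E:
  (22 − 52.3835)²/52.3835 = 17.6231
  (87 − 56.6165)²/56.6165 = 16.3054
  (77 − 46.6165)²/46.6165 = 19.8032
  (20 − 50.3835)²/50.3835 = 18.3226
χ² = 17.6231 + 16.3054 + 19.8032 + 18.3226 = 72.05
df = (2−1)(2−1) = 1. Since 72.05 > 6.635, reject the null hypothesis of independence at α = 0.01.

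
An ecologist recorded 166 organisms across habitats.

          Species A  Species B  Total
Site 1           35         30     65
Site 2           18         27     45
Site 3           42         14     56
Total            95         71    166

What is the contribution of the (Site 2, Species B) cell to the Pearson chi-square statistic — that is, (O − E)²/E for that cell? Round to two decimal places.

Row total (Site 2) = 45; column total (Species B) = 71; N = 166.
Expected count E = 45 × 71 / 166 = 19.2470.
Contribution = (O − E)²/E = (27 − 19.2470)² / 19.2470 = 3.12.

3.12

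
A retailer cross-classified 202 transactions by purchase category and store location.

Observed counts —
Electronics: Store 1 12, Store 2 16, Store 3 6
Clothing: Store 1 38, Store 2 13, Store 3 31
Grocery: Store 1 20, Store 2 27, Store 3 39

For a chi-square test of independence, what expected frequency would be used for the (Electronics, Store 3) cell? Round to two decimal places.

12.79

Row total (Electronics) = 34; column total (Store 3) = 76; grand total N = 202.
Expected count = (row total × column total) / N = 34 × 76 / 202 = 12.79.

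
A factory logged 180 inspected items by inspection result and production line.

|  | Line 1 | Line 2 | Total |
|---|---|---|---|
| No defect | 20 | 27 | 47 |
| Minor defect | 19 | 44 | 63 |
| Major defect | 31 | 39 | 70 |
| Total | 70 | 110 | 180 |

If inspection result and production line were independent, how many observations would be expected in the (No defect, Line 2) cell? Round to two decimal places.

Row total (No defect) = 47; column total (Line 2) = 110; grand total N = 180.
Expected count = (row total × column total) / N = 47 × 110 / 180 = 28.72.

28.72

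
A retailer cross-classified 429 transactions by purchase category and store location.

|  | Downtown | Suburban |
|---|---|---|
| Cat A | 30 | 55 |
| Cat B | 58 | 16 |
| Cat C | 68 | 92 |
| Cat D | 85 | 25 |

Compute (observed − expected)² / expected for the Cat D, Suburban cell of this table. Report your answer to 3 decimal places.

Row total (Cat D) = 110; column total (Suburban) = 188; N = 429.
Expected count E = 110 × 188 / 429 = 48.2051.
Contribution = (O − E)²/E = (25 − 48.2051)² / 48.2051 = 11.171.

11.171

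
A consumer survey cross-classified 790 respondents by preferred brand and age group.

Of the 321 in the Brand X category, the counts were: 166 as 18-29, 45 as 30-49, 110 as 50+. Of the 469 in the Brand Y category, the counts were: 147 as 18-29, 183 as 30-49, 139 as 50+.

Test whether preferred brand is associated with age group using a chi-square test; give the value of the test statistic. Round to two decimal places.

62.53

Row totals: 321, 469. Column totals: 313, 228, 249. Grand total N = 790.
Expected counts (row total × column total / N):
  Brand X, 18-29: 321×313/790 = 127.181
  Brand X, 30-49: 321×228/790 = 92.643
  Brand X, 50+: 321×249/790 = 101.176
  Brand Y, 18-29: 469×313/790 = 185.819
  Brand Y, 30-49: 469×228/790 = 135.357
  Brand Y, 50+: 469×249/790 = 147.824
Contributions (O − E)²/E:
  (166 − 127.181)²/127.181 = 11.8486
  (45 − 92.643)²/92.643 = 24.5011
  (110 − 101.176)²/101.176 = 0.7696
  (147 − 185.819)²/185.819 = 8.1096
  (183 − 135.357)²/135.357 = 16.7694
  (139 − 147.824)²/147.824 = 0.5267
χ² = 11.8486 + 24.5011 + 0.7696 + 8.1096 + 16.7694 + 0.5267 = 62.53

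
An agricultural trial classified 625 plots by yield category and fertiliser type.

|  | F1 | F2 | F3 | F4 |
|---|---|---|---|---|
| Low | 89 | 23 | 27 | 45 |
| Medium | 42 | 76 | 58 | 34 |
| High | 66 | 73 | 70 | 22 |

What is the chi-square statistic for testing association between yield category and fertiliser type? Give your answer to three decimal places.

Row totals: 184, 210, 231. Column totals: 197, 172, 155, 101. Grand total N = 625.
Expected counts (row total × column total / N):
  Low, F1: 184×197/625 = 57.9968
  Low, F2: 184×172/625 = 50.6368
  Low, F3: 184×155/625 = 45.6320
  Low, F4: 184×101/625 = 29.7344
  Medium, F1: 210×197/625 = 66.1920
  Medium, F2: 210×172/625 = 57.7920
  Medium, F3: 210×155/625 = 52.0800
  Medium, F4: 210×101/625 = 33.9360
  High, F1: 231×197/625 = 72.8112
  High, F2: 231×172/625 = 63.5712
  High, F3: 231×155/625 = 57.2880
  High, F4: 231×101/625 = 37.3296
Contributions (O − E)²/E:
  (89 − 57.9968)²/57.9968 = 16.5733
  (23 − 50.6368)²/50.6368 = 15.0837
  (27 − 45.6320)²/45.6320 = 7.6076
  (45 − 29.7344)²/29.7344 = 7.8373
  (42 − 66.1920)²/66.1920 = 8.8417
  (76 − 57.7920)²/57.7920 = 5.7366
  (58 − 52.0800)²/52.0800 = 0.6729
  (34 − 33.9360)²/33.9360 = 0.0001
  (66 − 72.8112)²/72.8112 = 0.6372
  (73 − 63.5712)²/63.5712 = 1.3985
  (70 − 57.2880)²/57.2880 = 2.8207
  (22 − 37.3296)²/37.3296 = 6.2952
χ² = 16.5733 + 15.0837 + 7.6076 + 7.8373 + 8.8417 + 5.7366 + 0.6729 + 0.0001 + 0.6372 + 1.3985 + 2.8207 + 6.2952 = 73.505

73.505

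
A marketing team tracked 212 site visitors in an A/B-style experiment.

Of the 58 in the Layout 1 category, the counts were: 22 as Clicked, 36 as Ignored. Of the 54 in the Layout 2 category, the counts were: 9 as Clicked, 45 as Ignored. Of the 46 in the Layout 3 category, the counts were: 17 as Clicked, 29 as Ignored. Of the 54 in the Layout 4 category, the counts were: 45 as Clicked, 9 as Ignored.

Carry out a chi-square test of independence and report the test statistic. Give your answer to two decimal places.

Row totals: 58, 54, 46, 54. Column totals: 93, 119. Grand total N = 212.
Expected counts (row total × column total / N):
  Layout 1, Clicked: 58×93/212 = 25.443
  Layout 1, Ignored: 58×119/212 = 32.557
  Layout 2, Clicked: 54×93/212 = 23.689
  Layout 2, Ignored: 54×119/212 = 30.311
  Layout 3, Clicked: 46×93/212 = 20.179
  Layout 3, Ignored: 46×119/212 = 25.821
  Layout 4, Clicked: 54×93/212 = 23.689
  Layout 4, Ignored: 54×119/212 = 30.311
Contributions (O − E)²/E:
  (22 − 25.443)²/25.443 = 0.4659
  (36 − 32.557)²/32.557 = 0.3641
  (9 − 23.689)²/23.689 = 9.1083
  (45 − 30.311)²/30.311 = 7.1184
  (17 − 20.179)²/20.179 = 0.5008
  (29 − 25.821)²/25.821 = 0.3914
  (45 − 23.689)²/23.689 = 19.1717
  (9 − 30.311)²/30.311 = 14.9833
χ² = 0.4659 + 0.3641 + 9.1083 + 7.1184 + 0.5008 + 0.3914 + 19.1717 + 14.9833 = 52.10

52.10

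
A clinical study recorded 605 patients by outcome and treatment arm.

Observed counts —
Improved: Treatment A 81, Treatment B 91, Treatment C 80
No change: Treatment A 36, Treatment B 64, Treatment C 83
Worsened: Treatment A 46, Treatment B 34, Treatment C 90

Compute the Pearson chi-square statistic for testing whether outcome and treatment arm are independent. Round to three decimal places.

Row totals: 252, 183, 170. Column totals: 163, 189, 253. Grand total N = 605.
Expected counts (row total × column total / N):
  Improved, Treatment A: 252×163/605 = 67.8942
  Improved, Treatment B: 252×189/605 = 78.7240
  Improved, Treatment C: 252×253/605 = 105.3818
  No change, Treatment A: 183×163/605 = 49.3041
  No change, Treatment B: 183×189/605 = 57.1686
  No change, Treatment C: 183×253/605 = 76.5273
  Worsened, Treatment A: 170×163/605 = 45.8017
  Worsened, Treatment B: 170×189/605 = 53.1074
  Worsened, Treatment C: 170×253/605 = 71.0909
Contributions (O − E)²/E:
  (81 − 67.8942)²/67.8942 = 2.5298
  (91 − 78.7240)²/78.7240 = 1.9143
  (80 − 105.3818)²/105.3818 = 6.1133
  (36 − 49.3041)²/49.3041 = 3.5899
  (64 − 57.1686)²/57.1686 = 0.8163
  (83 − 76.5273)²/76.5273 = 0.5475
  (46 − 45.8017)²/45.8017 = 0.0009
  (34 − 53.1074)²/53.1074 = 6.8746
  (90 − 71.0909)²/71.0909 = 5.0295
χ² = 2.5298 + 1.9143 + 6.1133 + 3.5899 + 0.8163 + 0.5475 + 0.0009 + 6.8746 + 5.0295 = 27.416

27.416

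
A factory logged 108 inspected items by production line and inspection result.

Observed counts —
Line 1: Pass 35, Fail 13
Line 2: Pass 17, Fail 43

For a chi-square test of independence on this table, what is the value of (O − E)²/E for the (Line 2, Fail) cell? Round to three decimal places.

Row total (Line 2) = 60; column total (Fail) = 56; N = 108.
Expected count E = 60 × 56 / 108 = 31.1111.
Contribution = (O − E)²/E = (43 − 31.1111)² / 31.1111 = 4.543.

4.543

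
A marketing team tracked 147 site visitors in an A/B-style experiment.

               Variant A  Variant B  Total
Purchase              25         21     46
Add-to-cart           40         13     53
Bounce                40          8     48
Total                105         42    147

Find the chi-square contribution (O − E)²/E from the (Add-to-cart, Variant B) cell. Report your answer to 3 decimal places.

Row total (Add-to-cart) = 53; column total (Variant B) = 42; N = 147.
Expected count E = 53 × 42 / 147 = 15.1429.
Contribution = (O − E)²/E = (13 − 15.1429)² / 15.1429 = 0.303.

0.303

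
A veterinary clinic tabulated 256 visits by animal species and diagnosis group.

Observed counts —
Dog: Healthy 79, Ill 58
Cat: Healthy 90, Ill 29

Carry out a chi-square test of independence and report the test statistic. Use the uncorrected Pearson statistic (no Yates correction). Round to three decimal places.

9.162

Row totals: 137, 119. Column totals: 169, 87. Grand total N = 256.
Expected counts (row total × column total / N):
  Dog, Healthy: 137×169/256 = 90.4414
  Dog, Ill: 137×87/256 = 46.5586
  Cat, Healthy: 119×169/256 = 78.5586
  Cat, Ill: 119×87/256 = 40.4414
Contributions (O − E)²/E:
  (79 − 90.4414)²/90.4414 = 1.4474
  (58 − 46.5586)²/46.5586 = 2.8116
  (90 − 78.5586)²/78.5586 = 1.6663
  (29 − 40.4414)²/40.4414 = 3.2369
χ² = 1.4474 + 2.8116 + 1.6663 + 3.2369 = 9.162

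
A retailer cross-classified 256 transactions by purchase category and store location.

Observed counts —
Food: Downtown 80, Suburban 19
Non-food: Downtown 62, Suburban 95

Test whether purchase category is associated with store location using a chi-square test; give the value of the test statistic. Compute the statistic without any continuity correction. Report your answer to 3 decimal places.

41.962

Row totals: 99, 157. Column totals: 142, 114. Grand total N = 256.
Expected counts (row total × column total / N):
  Food, Downtown: 99×142/256 = 54.9141
  Food, Suburban: 99×114/256 = 44.0859
  Non-food, Downtown: 157×142/256 = 87.0859
  Non-food, Suburban: 157×114/256 = 69.9141
Contributions (O − E)²/E:
  (80 − 54.9141)²/54.9141 = 11.4598
  (19 − 44.0859)²/44.0859 = 14.2745
  (62 − 87.0859)²/87.0859 = 7.2262
  (95 − 69.9141)²/69.9141 = 9.0011
χ² = 11.4598 + 14.2745 + 7.2262 + 9.0011 = 41.962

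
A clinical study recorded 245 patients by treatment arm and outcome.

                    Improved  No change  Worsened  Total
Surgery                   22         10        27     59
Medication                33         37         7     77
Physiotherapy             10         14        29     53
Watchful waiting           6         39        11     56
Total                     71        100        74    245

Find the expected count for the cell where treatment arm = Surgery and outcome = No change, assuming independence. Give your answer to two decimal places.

24.08

Row total (Surgery) = 59; column total (No change) = 100; grand total N = 245.
Expected count = (row total × column total) / N = 59 × 100 / 245 = 24.08.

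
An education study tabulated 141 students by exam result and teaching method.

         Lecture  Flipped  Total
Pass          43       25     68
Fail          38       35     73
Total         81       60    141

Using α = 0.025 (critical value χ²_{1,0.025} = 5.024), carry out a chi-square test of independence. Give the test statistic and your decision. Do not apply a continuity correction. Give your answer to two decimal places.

Grand total N = 141.
Expected counts (row total × column total / N):
  Pass, Lecture: 68×81/141 = 39.064
  Pass, Flipped: 68×60/141 = 28.936
  Fail, Lecture: 73×81/141 = 41.936
  Fail, Flipped: 73×60/141 = 31.064
Contributions (O − E)²/E:
  (43 − 39.064)²/39.064 = 0.3966
  (25 − 28.936)²/28.936 = 0.5354
  (38 − 41.936)²/41.936 = 0.3694
  (35 − 31.064)²/31.064 = 0.4987
χ² = 0.3966 + 0.5354 + 0.3694 + 0.4987 = 1.80
df = (2−1)(2−1) = 1. Since 1.80 < 5.024, fail to reject the null hypothesis of independence at α = 0.025.

1.80; fail to reject H₀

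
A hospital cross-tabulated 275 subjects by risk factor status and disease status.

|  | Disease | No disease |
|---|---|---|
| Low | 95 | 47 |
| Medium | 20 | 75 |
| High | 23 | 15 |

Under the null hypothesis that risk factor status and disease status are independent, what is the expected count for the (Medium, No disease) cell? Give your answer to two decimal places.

47.33

Row total (Medium) = 95; column total (No disease) = 137; grand total N = 275.
Expected count = (row total × column total) / N = 95 × 137 / 275 = 47.33.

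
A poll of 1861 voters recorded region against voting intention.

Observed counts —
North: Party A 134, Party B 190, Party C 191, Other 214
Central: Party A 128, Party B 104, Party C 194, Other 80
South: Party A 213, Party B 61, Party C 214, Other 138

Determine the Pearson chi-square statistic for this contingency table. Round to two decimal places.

Row totals: 729, 506, 626. Column totals: 475, 355, 599, 432. Grand total N = 1861.
Expected counts (row total × column total / N):
  North, Party A: 729×475/1861 = 186.069
  North, Party B: 729×355/1861 = 139.062
  North, Party C: 729×599/1861 = 234.643
  North, Other: 729×432/1861 = 169.225
  Central, Party A: 506×475/1861 = 129.151
  Central, Party B: 506×355/1861 = 96.523
  Central, Party C: 506×599/1861 = 162.866
  Central, Other: 506×432/1861 = 117.459
  South, Party A: 626×475/1861 = 159.780
  South, Party B: 626×355/1861 = 119.414
  South, Party C: 626×599/1861 = 201.491
  South, Other: 626×432/1861 = 145.315
Contributions (O − E)²/E:
  (134 − 186.069)²/186.069 = 14.5708
  (190 − 139.062)²/139.062 = 18.6584
  (191 − 234.643)²/234.643 = 8.1175
  (214 − 169.225)²/169.225 = 11.8470
  (128 − 129.151)²/129.151 = 0.0103
  (104 − 96.523)²/96.523 = 0.5792
  (194 − 162.866)²/162.866 = 5.9517
  (80 − 117.459)²/117.459 = 11.9461
  (213 − 159.780)²/159.780 = 17.7267
  (61 − 119.414)²/119.414 = 28.5745
  (214 − 201.491)²/201.491 = 0.7766
  (138 − 145.315)²/145.315 = 0.3682
χ² = 14.5708 + 18.6584 + 8.1175 + 11.8470 + 0.0103 + 0.5792 + 5.9517 + 11.9461 + 17.7267 + 28.5745 + 0.7766 + 0.3682 = 119.13

119.13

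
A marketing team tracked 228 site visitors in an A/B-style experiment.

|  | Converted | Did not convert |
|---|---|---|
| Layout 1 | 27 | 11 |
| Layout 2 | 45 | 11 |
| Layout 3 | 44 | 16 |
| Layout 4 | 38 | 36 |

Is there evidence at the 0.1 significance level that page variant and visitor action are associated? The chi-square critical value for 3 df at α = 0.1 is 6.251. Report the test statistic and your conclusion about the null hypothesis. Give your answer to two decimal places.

14.18; reject H₀

Row totals: 38, 56, 60, 74. Column totals: 154, 74. Grand total N = 228.
Expected counts (row total × column total / N):
  Layout 1, Converted: 38×154/228 = 25.6667
  Layout 1, Did not convert: 38×74/228 = 12.3333
  Layout 2, Converted: 56×154/228 = 37.8246
  Layout 2, Did not convert: 56×74/228 = 18.1754
  Layout 3, Converted: 60×154/228 = 40.5263
  Layout 3, Did not convert: 60×74/228 = 19.4737
  Layout 4, Converted: 74×154/228 = 49.9825
  Layout 4, Did not convert: 74×74/228 = 24.0175
Contributions (O − E)²/E:
  (27 − 25.6667)²/25.6667 = 0.0693
  (11 − 12.3333)²/12.3333 = 0.1441
  (45 − 37.8246)²/37.8246 = 1.3612
  (11 − 18.1754)²/18.1754 = 2.8328
  (44 − 40.5263)²/40.5263 = 0.2977
  (16 − 19.4737)²/19.4737 = 0.6196
  (38 − 49.9825)²/49.9825 = 2.8726
  (36 − 24.0175)²/24.0175 = 5.9782
χ² = 0.0693 + 0.1441 + 1.3612 + 2.8328 + 0.2977 + 0.6196 + 2.8726 + 5.9782 = 14.18
df = (4−1)(2−1) = 3. Since 14.18 > 6.251, reject the null hypothesis of independence at α = 0.1.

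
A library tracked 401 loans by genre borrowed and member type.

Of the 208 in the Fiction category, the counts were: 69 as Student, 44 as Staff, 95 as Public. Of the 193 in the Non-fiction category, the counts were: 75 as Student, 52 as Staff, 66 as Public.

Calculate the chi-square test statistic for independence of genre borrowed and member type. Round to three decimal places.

5.587

Row totals: 208, 193. Column totals: 144, 96, 161. Grand total N = 401.
Expected counts (row total × column total / N):
  Fiction, Student: 208×144/401 = 74.6933
  Fiction, Staff: 208×96/401 = 49.7955
  Fiction, Public: 208×161/401 = 83.5112
  Non-fiction, Student: 193×144/401 = 69.3067
  Non-fiction, Staff: 193×96/401 = 46.2045
  Non-fiction, Public: 193×161/401 = 77.4888
Contributions (O − E)²/E:
  (69 − 74.6933)²/74.6933 = 0.4340
  (44 − 49.7955)²/49.7955 = 0.6745
  (95 − 83.5112)²/83.5112 = 1.5805
  (75 − 69.3067)²/69.3067 = 0.4677
  (52 − 46.2045)²/46.2045 = 0.7269
  (66 − 77.4888)²/77.4888 = 1.7034
χ² = 0.4340 + 0.6745 + 1.5805 + 0.4677 + 0.7269 + 1.7034 = 5.587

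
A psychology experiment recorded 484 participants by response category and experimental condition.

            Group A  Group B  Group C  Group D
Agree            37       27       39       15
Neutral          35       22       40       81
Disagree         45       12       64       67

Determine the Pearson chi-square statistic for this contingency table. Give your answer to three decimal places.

Row totals: 118, 178, 188. Column totals: 117, 61, 143, 163. Grand total N = 484.
Expected counts (row total × column total / N):
  Agree, Group A: 118×117/484 = 28.5248
  Agree, Group B: 118×61/484 = 14.8719
  Agree, Group C: 118×143/484 = 34.8636
  Agree, Group D: 118×163/484 = 39.7397
  Neutral, Group A: 178×117/484 = 43.0289
  Neutral, Group B: 178×61/484 = 22.4339
  Neutral, Group C: 178×143/484 = 52.5909
  Neutral, Group D: 178×163/484 = 59.9463
  Disagree, Group A: 188×117/484 = 45.4463
  Disagree, Group B: 188×61/484 = 23.6942
  Disagree, Group C: 188×143/484 = 55.5455
  Disagree, Group D: 188×163/484 = 63.3140
Contributions (O − E)²/E:
  (37 − 28.5248)²/28.5248 = 2.5181
  (27 − 14.8719)²/14.8719 = 9.8905
  (39 − 34.8636)²/34.8636 = 0.4908
  (15 − 39.7397)²/39.7397 = 15.4015
  (35 − 43.0289)²/43.0289 = 1.4981
  (22 − 22.4339)²/22.4339 = 0.0084
  (40 − 52.5909)²/52.5909 = 3.0144
  (81 − 59.9463)²/59.9463 = 7.3943
  (45 − 45.4463)²/45.4463 = 0.0044
  (12 − 23.6942)²/23.6942 = 5.7716
  (64 − 55.5455)²/55.5455 = 1.2868
  (67 − 63.3140)²/63.3140 = 0.2146
χ² = 2.5181 + 9.8905 + 0.4908 + 15.4015 + 1.4981 + 0.0084 + 3.0144 + 7.3943 + 0.0044 + 5.7716 + 1.2868 + 0.2146 = 47.494

47.494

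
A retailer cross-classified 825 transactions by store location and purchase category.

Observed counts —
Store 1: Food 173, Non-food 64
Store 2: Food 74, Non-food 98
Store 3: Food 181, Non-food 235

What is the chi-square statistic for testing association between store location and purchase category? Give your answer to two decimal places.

Row totals: 237, 172, 416. Column totals: 428, 397. Grand total N = 825.
Expected counts (row total × column total / N):
  Store 1, Food: 237×428/825 = 122.953
  Store 1, Non-food: 237×397/825 = 114.047
  Store 2, Food: 172×428/825 = 89.232
  Store 2, Non-food: 172×397/825 = 82.768
  Store 3, Food: 416×428/825 = 215.816
  Store 3, Non-food: 416×397/825 = 200.184
Contributions (O − E)²/E:
  (173 − 122.953)²/122.953 = 20.3712
  (64 − 114.047)²/114.047 = 21.9620
  (74 − 89.232)²/89.232 = 2.6001
  (98 − 82.768)²/82.768 = 2.8032
  (181 − 215.816)²/215.816 = 5.6166
  (235 − 200.184)²/200.184 = 6.0552
χ² = 20.3712 + 21.9620 + 2.6001 + 2.8032 + 5.6166 + 6.0552 = 59.41

59.41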